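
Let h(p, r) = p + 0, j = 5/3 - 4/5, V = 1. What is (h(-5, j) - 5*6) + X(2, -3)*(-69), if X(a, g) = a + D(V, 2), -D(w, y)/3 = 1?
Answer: 34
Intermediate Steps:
D(w, y) = -3 (D(w, y) = -3*1 = -3)
j = 13/15 (j = 5*(⅓) - 4*⅕ = 5/3 - ⅘ = 13/15 ≈ 0.86667)
h(p, r) = p
X(a, g) = -3 + a (X(a, g) = a - 3 = -3 + a)
(h(-5, j) - 5*6) + X(2, -3)*(-69) = (-5 - 5*6) + (-3 + 2)*(-69) = (-5 - 30) - 1*(-69) = -35 + 69 = 34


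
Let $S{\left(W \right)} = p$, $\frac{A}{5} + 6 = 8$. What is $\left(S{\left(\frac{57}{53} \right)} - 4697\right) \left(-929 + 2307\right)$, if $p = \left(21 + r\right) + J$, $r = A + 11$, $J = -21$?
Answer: $-6443528$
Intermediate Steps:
$A = 10$ ($A = -30 + 5 \cdot 8 = -30 + 40 = 10$)
$r = 21$ ($r = 10 + 11 = 21$)
$p = 21$ ($p = \left(21 + 21\right) - 21 = 42 - 21 = 21$)
$S{\left(W \right)} = 21$
$\left(S{\left(\frac{57}{53} \right)} - 4697\right) \left(-929 + 2307\right) = \left(21 - 4697\right) \left(-929 + 2307\right) = \left(-4676\right) 1378 = -6443528$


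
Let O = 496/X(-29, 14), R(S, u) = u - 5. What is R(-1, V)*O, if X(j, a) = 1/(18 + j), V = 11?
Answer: -32736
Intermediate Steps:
R(S, u) = -5 + u
O = -5456 (O = 496/(1/(18 - 29)) = 496/(1/(-11)) = 496/(-1/11) = 496*(-11) = -5456)
R(-1, V)*O = (-5 + 11)*(-5456) = 6*(-5456) = -32736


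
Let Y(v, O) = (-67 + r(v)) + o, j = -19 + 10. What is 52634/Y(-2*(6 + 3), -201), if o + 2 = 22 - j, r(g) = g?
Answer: -26317/28 ≈ -939.89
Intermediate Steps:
j = -9
o = 29 (o = -2 + (22 - 1*(-9)) = -2 + (22 + 9) = -2 + 31 = 29)
Y(v, O) = -38 + v (Y(v, O) = (-67 + v) + 29 = -38 + v)
52634/Y(-2*(6 + 3), -201) = 52634/(-38 - 2*(6 + 3)) = 52634/(-38 - 2*9) = 52634/(-38 - 18) = 52634/(-56) = 52634*(-1/56) = -26317/28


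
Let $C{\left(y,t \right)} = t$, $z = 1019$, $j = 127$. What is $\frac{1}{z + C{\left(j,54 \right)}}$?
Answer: $\frac{1}{1073} \approx 0.00093197$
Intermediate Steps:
$\frac{1}{z + C{\left(j,54 \right)}} = \frac{1}{1019 + 54} = \frac{1}{1073}$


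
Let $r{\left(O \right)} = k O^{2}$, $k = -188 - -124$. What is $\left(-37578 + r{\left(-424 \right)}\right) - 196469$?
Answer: $-11739711$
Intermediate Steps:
$k = -64$ ($k = -188 + 124 = -64$)
$r{\left(O \right)} = - 64 O^{2}$
$\left(-37578 + r{\left(-424 \right)}\right) - 196469 = \left(-37578 - 64 \left(-424\right)^{2}\right) - 196469 = \left(-37578 - 11505664\right) - 196469 = -11543242 - 196469 = -11739711$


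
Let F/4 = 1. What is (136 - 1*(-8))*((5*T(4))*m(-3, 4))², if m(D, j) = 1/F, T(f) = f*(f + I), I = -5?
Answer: 3600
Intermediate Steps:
F = 4 (F = 4*1 = 4)
T(f) = f*(-5 + f) (T(f) = f*(f - 5) = f*(-5 + f))
m(D, j) = ¼ (m(D, j) = 1/4 = ¼)
(136 - 1*(-8))*((5*T(4))*m(-3, 4))² = (136 - 1*(-8))*((5*(4*(-5 + 4)))*(¼))² = (136 + 8)*((5*(4*(-1)))*(¼))² = 144*((5*(-4))*(¼))² = 144*(-20*¼)² = 144*(-5)² = 144*25 = 3600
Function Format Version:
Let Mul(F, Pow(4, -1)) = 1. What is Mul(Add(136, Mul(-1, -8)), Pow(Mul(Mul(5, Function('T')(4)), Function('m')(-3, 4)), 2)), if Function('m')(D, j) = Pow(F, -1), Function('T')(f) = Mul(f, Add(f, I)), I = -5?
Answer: 3600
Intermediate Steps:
F = 4 (F = Mul(4, 1) = 4)
Function('T')(f) = Mul(f, Add(-5, f)) (Function('T')(f) = Mul(f, Add(f, -5)) = Mul(f, Add(-5, f)))
Function('m')(D, j) = Rational(1, 4) (Function('m')(D, j) = Pow(4, -1) = Rational(1, 4))
Mul(Add(136, Mul(-1, -8)), Pow(Mul(Mul(5, Function('T')(4)), Function('m')(-3, 4)), 2)) = Mul(Add(136, Mul(-1, -8)), Pow(Mul(Mul(5, Mul(4, Add(-5, 4))), Rational(1, 4)), 2)) = Mul(Add(136, 8), Pow(Mul(Mul(5, Mul(4, -1)), Rational(1, 4)), 2)) = Mul(144, Pow(Mul(Mul(5, -4), Rational(1, 4)), 2)) = Mul(144, Pow(Mul(-20, Rational(1, 4)), 2)) = Mul(144, Pow(-5, 2)) = Mul(144, 25) = 3600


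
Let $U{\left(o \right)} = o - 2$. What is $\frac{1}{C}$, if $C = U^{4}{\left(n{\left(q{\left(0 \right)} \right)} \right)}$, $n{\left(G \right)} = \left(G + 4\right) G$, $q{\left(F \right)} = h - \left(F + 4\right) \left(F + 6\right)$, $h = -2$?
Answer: $\frac{1}{105560010000} \approx 9.4733 \cdot 10^{-12}$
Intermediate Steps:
$q{\left(F \right)} = -2 - \left(4 + F\right) \left(6 + F\right)$ ($q{\left(F \right)} = -2 - \left(F + 4\right) \left(F + 6\right) = -2 - \left(4 + F\right) \left(6 + F\right)$)
$n{\left(G \right)} = G \left(4 + G\right)$ ($n{\left(G \right)} = \left(4 + G\right) G = G \left(4 + G\right)$)
$U{\left(o \right)} = -2 + o$
$C = 105560010000$ ($C = \left(-2 + \left(-26 - 0^{2} - 0\right) \left(4 - 26\right)\right)^{4} = \left(-2 + \left(-26 - 0 + 0\right) \left(4 - 26\right)\right)^{4} = \left(-2 + \left(-26 + 0 + 0\right) \left(4 + \left(-26 + 0 + 0\right)\right)\right)^{4} = \left(-2 - 26 \left(4 - 26\right)\right)^{4} = \left(-2 - -572\right)^{4} = \left(-2 + 572\right)^{4} = 570^{4} = 105560010000$)
$\frac{1}{C} = \frac{1}{105560010000}$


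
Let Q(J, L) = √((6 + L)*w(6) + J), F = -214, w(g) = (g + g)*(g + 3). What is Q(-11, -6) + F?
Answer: -214 + I*√11 ≈ -214.0 + 3.3166*I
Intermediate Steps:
w(g) = 2*g*(3 + g) (w(g) = (2*g)*(3 + g) = 2*g*(3 + g))
Q(J, L) = √(648 + J + 108*L) (Q(J, L) = √((6 + L)*(2*6*(3 + 6)) + J) = √((6 + L)*(2*6*9) + J) = √((6 + L)*108 + J) = √((648 + 108*L) + J) = √(648 + J + 108*L))
Q(-11, -6) + F = √(648 - 11 + 108*(-6)) - 214 = √(648 - 11 - 648) - 214 = √(-11) - 214 = I*√11 - 214 = -214 + I*√11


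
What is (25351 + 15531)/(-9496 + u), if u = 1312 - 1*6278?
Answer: -20441/7231 ≈ -2.8269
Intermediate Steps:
u = -4966 (u = 1312 - 6278 = -4966)
(25351 + 15531)/(-9496 + u) = (25351 + 15531)/(-9496 - 4966) = 40882/(-14462) = 40882*(-1/14462) = -20441/7231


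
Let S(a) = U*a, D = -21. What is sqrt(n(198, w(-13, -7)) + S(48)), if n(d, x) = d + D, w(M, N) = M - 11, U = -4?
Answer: I*sqrt(15) ≈ 3.873*I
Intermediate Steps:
w(M, N) = -11 + M
n(d, x) = -21 + d (n(d, x) = d - 21 = -21 + d)
S(a) = -4*a
sqrt(n(198, w(-13, -7)) + S(48)) = sqrt((-21 + 198) - 4*48) = sqrt(177 - 192) = sqrt(-15) = I*sqrt(15)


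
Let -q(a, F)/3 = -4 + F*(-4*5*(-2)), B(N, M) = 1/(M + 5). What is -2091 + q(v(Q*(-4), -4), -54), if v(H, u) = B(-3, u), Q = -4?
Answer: 4401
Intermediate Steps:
B(N, M) = 1/(5 + M)
v(H, u) = 1/(5 + u)
q(a, F) = 12 - 120*F (q(a, F) = -3*(-4 + F*(-4*5*(-2))) = -3*(-4 + F*(-20*(-2))) = -3*(-4 + F*40) = -3*(-4 + 40*F) = 12 - 120*F)
-2091 + q(v(Q*(-4), -4), -54) = -2091 + (12 - 120*(-54)) = -2091 + (12 + 6480) = -2091 + 6492 = 4401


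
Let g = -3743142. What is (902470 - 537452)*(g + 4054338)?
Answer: 113592141528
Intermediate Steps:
(902470 - 537452)*(g + 4054338) = (902470 - 537452)*(-3743142 + 4054338) = 365018*311196 = 113592141528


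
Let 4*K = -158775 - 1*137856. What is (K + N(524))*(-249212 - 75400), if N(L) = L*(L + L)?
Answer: -154188833481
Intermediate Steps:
K = -296631/4 (K = (-158775 - 1*137856)/4 = (-158775 - 137856)/4 = (1/4)*(-296631) = -296631/4 ≈ -74158.)
N(L) = 2*L**2 (N(L) = L*(2*L) = 2*L**2)
(K + N(524))*(-249212 - 75400) = (-296631/4 + 2*524**2)*(-249212 - 75400) = (-296631/4 + 2*274576)*(-324612) = (-296631/4 + 549152)*(-324612) = (1899977/4)*(-324612) = -154188833481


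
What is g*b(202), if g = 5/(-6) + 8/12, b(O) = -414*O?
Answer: 13938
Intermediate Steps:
g = -⅙ (g = 5*(-⅙) + 8*(1/12) = -⅚ + ⅔ = -⅙ ≈ -0.16667)
g*b(202) = -(-69)*202 = -⅙*(-83628) = 13938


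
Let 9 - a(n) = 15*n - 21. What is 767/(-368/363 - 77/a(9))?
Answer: -1392105/509 ≈ -2735.0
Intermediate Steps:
a(n) = 30 - 15*n (a(n) = 9 - (15*n - 21) = 9 - (-21 + 15*n) = 9 + (21 - 15*n) = 30 - 15*n)
767/(-368/363 - 77/a(9)) = 767/(-368/363 - 77/(30 - 15*9)) = 767/(-368*1/363 - 77/(30 - 135)) = 767/(-368/363 - 77/(-105)) = 767/(-368/363 - 77*(-1/105)) = 767/(-368/363 + 11/15) = 767/(-509/1815) = 767*(-1815/509) = -1392105/509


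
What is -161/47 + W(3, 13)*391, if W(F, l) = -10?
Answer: -183931/47 ≈ -3913.4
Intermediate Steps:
-161/47 + W(3, 13)*391 = -161/47 - 10*391 = -161*1/47 - 3910 = -161/47 - 3910 = -183931/47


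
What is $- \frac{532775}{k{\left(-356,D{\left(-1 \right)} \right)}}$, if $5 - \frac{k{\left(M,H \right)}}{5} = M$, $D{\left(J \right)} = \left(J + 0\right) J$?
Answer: $- \frac{106555}{361} \approx -295.17$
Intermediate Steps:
$D{\left(J \right)} = J^{2}$ ($D{\left(J \right)} = J J = J^{2}$)
$k{\left(M,H \right)} = 25 - 5 M$
$- \frac{532775}{k{\left(-356,D{\left(-1 \right)} \right)}} = - \frac{532775}{25 - -1780} = - \frac{532775}{25 + 1780} = - \frac{532775}{1805} = \left(-532775\right) \frac{1}{1805} = - \frac{106555}{361}$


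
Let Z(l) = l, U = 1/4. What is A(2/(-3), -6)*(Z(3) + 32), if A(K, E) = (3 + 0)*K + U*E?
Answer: -245/2 ≈ -122.50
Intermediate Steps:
U = 1/4 ≈ 0.25000
A(K, E) = 3*K + E/4 (A(K, E) = (3 + 0)*K + E/4 = 3*K + E/4)
A(2/(-3), -6)*(Z(3) + 32) = (3*(2/(-3)) + (1/4)*(-6))*(3 + 32) = (3*(2*(-1/3)) - 3/2)*35 = (3*(-2/3) - 3/2)*35 = (-2 - 3/2)*35 = -7/2*35 = -245/2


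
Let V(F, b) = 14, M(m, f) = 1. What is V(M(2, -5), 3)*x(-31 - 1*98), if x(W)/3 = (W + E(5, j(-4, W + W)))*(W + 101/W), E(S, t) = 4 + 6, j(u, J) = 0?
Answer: 27892172/43 ≈ 6.4866e+5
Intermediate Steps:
E(S, t) = 10
x(W) = 3*(10 + W)*(W + 101/W) (x(W) = 3*((W + 10)*(W + 101/W)) = 3*((10 + W)*(W + 101/W)) = 3*(10 + W)*(W + 101/W))
V(M(2, -5), 3)*x(-31 - 1*98) = 14*(303 + 3*(-31 - 1*98)² + 30*(-31 - 1*98) + 3030/(-31 - 1*98)) = 14*(303 + 3*(-31 - 98)² + 30*(-31 - 98) + 3030/(-31 - 98)) = 14*(303 + 3*(-129)² + 30*(-129) + 3030/(-129)) = 14*(303 + 3*16641 - 3870 + 3030*(-1/129)) = 14*(303 + 49923 - 3870 - 1010/43) = 14*(1992298/43) = 27892172/43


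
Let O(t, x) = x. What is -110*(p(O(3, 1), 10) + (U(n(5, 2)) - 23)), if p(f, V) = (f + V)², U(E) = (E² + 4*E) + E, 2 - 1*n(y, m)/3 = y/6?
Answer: -28105/2 ≈ -14053.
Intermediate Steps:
n(y, m) = 6 - y/2 (n(y, m) = 6 - 3*y/6 = 6 - y/2)
U(E) = E² + 5*E
p(f, V) = (V + f)²
-110*(p(O(3, 1), 10) + (U(n(5, 2)) - 23)) = -110*((10 + 1)² + ((6 - ½*5)*(5 + (6 - ½*5)) - 23)) = -110*(11² + ((6 - 5/2)*(5 + (6 - 5/2)) - 23)) = -110*(121 + (7*(5 + 7/2)/2 - 23)) = -110*(121 + ((7/2)*(17/2) - 23)) = -110*(121 + (119/4 - 23)) = -110*(121 + 27/4) = -110*511/4 = -28105/2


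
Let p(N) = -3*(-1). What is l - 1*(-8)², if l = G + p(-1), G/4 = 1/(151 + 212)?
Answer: -22139/363 ≈ -60.989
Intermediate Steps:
G = 4/363 (G = 4/(151 + 212) = 4/363 ≈ 0.011019)
p(N) = 3
l = 1093/363 (l = 4/363 + 3 = 1093/363 ≈ 3.0110)
l - 1*(-8)² = 1093/363 - 1*(-8)² = 1093/363 - 1*64 = 1093/363 - 64 = -22139/363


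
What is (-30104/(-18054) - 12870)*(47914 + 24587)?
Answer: -2807297639146/3009 ≈ -9.3297e+8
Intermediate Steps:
(-30104/(-18054) - 12870)*(47914 + 24587) = (-30104*(-1/18054) - 12870)*72501 = (15052/9027 - 12870)*72501 = -116162438/9027*72501 = -2807297639146/3009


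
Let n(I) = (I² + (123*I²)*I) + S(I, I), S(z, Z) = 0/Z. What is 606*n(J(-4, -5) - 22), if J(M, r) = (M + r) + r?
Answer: -3476859552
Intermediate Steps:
S(z, Z) = 0
J(M, r) = M + 2*r
n(I) = I² + 123*I³ (n(I) = (I² + (123*I²)*I) + 0 = (I² + 123*I³) + 0 = I² + 123*I³)
606*n(J(-4, -5) - 22) = 606*(((-4 + 2*(-5)) - 22)²*(1 + 123*((-4 + 2*(-5)) - 22))) = 606*(((-4 - 10) - 22)²*(1 + 123*((-4 - 10) - 22))) = 606*((-14 - 22)²*(1 + 123*(-14 - 22))) = 606*((-36)²*(1 + 123*(-36))) = 606*(1296*(1 - 4428)) = 606*(1296*(-4427)) = 606*(-5737392) = -3476859552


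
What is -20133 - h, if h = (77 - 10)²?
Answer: -24622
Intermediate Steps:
h = 4489 (h = 67² = 4489)
-20133 - h = -20133 - 1*4489 = -20133 - 4489 = -24622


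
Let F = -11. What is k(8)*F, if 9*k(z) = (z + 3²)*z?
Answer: -1496/9 ≈ -166.22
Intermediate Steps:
k(z) = z*(9 + z)/9 (k(z) = ((z + 3²)*z)/9 = ((z + 9)*z)/9 = ((9 + z)*z)/9 = (z*(9 + z))/9 = z*(9 + z)/9)
k(8)*F = ((⅑)*8*(9 + 8))*(-11) = ((⅑)*8*17)*(-11) = (136/9)*(-11) = -1496/9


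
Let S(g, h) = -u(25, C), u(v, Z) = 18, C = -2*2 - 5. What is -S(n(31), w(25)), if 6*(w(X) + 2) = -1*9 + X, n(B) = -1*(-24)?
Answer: 18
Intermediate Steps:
C = -9 (C = -4 - 5 = -9)
n(B) = 24
w(X) = -7/2 + X/6 (w(X) = -2 + (-1*9 + X)/6 = -2 + (-9 + X)/6 = -2 + (-3/2 + X/6) = -7/2 + X/6)
S(g, h) = -18 (S(g, h) = -1*18 = -18)
-S(n(31), w(25)) = -1*(-18) = 18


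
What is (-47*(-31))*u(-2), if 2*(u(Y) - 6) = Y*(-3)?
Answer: 13113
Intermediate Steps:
u(Y) = 6 - 3*Y/2 (u(Y) = 6 + (Y*(-3))/2 = 6 + (-3*Y)/2 = 6 - 3*Y/2)
(-47*(-31))*u(-2) = (-47*(-31))*(6 - 3/2*(-2)) = 1457*(6 + 3) = 1457*9 = 13113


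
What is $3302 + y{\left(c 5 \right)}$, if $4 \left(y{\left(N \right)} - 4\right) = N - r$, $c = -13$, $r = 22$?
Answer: $\frac{13137}{4} \approx 3284.3$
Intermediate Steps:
$y{\left(N \right)} = - \frac{3}{2} + \frac{N}{4}$ ($y{\left(N \right)} = 4 + \frac{N - 22}{4} = 4 + \frac{-22 + N}{4} = 4 + \left(- \frac{11}{2} + \frac{N}{4}\right) = - \frac{3}{2} + \frac{N}{4}$)
$3302 + y{\left(c 5 \right)} = 3302 + \left(- \frac{3}{2} + \frac{\left(-13\right) 5}{4}\right) = 3302 + \left(- \frac{3}{2} + \frac{1}{4} \left(-65\right)\right) = 3302 - \frac{71}{4} = \frac{13137}{4}$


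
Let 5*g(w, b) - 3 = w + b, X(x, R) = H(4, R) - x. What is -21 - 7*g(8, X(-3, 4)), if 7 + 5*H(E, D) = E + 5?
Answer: -1029/25 ≈ -41.160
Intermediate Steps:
H(E, D) = -⅖ + E/5 (H(E, D) = -7/5 + (E + 5)/5 = -7/5 + (5 + E)/5 = -7/5 + (1 + E/5) = -⅖ + E/5)
X(x, R) = ⅖ - x (X(x, R) = (-⅖ + (⅕)*4) - x = (-⅖ + ⅘) - x = ⅖ - x)
g(w, b) = ⅗ + b/5 + w/5 (g(w, b) = ⅗ + (w + b)/5 = ⅗ + (b + w)/5 = ⅗ + (b/5 + w/5) = ⅗ + b/5 + w/5)
-21 - 7*g(8, X(-3, 4)) = -21 - 7*(⅗ + (⅖ - 1*(-3))/5 + (⅕)*8) = -21 - 7*(⅗ + (⅖ + 3)/5 + 8/5) = -21 - 7*(⅗ + (⅕)*(17/5) + 8/5) = -21 - 7*(⅗ + 17/25 + 8/5) = -21 - 7*72/25 = -21 - 504/25 = -1029/25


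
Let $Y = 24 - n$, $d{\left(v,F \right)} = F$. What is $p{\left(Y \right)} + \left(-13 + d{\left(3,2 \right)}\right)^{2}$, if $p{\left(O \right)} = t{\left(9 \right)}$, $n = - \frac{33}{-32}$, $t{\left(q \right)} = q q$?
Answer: $202$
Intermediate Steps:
$t{\left(q \right)} = q^{2}$
$n = \frac{33}{32}$ ($n = \left(-33\right) \left(- \frac{1}{32}\right) = \frac{33}{32} \approx 1.0313$)
$Y = \frac{735}{32}$ ($Y = 24 - \frac{33}{32} = \frac{735}{32} \approx 22.969$)
$p{\left(O \right)} = 81$ ($p{\left(O \right)} = 9^{2} = 81$)
$p{\left(Y \right)} + \left(-13 + d{\left(3,2 \right)}\right)^{2} = 81 + \left(-13 + 2\right)^{2} = 81 + \left(-11\right)^{2} = 81 + 121 = 202$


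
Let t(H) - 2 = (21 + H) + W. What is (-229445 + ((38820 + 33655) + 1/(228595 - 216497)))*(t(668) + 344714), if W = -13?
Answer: -327953686197064/6049 ≈ -5.4216e+10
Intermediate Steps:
t(H) = 10 + H (t(H) = 2 + ((21 + H) - 13) = 2 + (8 + H) = 10 + H)
(-229445 + ((38820 + 33655) + 1/(228595 - 216497)))*(t(668) + 344714) = (-229445 + ((38820 + 33655) + 1/(228595 - 216497)))*((10 + 668) + 344714) = (-229445 + (72475 + 1/12098))*(678 + 344714) = (-229445 + (72475 + 1/12098))*345392 = (-229445 + 876802551/12098)*345392 = -1899023059/12098*345392 = -327953686197064/6049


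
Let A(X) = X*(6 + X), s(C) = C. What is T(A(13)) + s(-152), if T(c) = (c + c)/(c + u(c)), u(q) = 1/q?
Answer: -4575751/30505 ≈ -150.00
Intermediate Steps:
T(c) = 2*c/(c + 1/c) (T(c) = (c + c)/(c + 1/c) = (2*c)/(c + 1/c) = 2*c/(c + 1/c))
T(A(13)) + s(-152) = 2*(13*(6 + 13))²/(1 + (13*(6 + 13))²) - 152 = 2*(13*19)²/(1 + (13*19)²) - 152 = 2*247²/(1 + 247²) - 152 = 2*61009/(1 + 61009) - 152 = 2*61009/61010 - 152 = 2*61009*(1/61010) - 152 = 61009/30505 - 152 = -4575751/30505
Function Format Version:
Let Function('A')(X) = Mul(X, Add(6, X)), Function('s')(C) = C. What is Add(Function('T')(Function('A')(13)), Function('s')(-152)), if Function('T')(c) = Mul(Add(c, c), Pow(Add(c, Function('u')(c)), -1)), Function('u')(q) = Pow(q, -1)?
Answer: Rational(-4575751, 30505) ≈ -150.00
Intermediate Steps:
Function('T')(c) = Mul(2, c, Pow(Add(c, Pow(c, -1)), -1)) (Function('T')(c) = Mul(Add(c, c), Pow(Add(c, Pow(c, -1)), -1)) = Mul(Mul(2, c), Pow(Add(c, Pow(c, -1)), -1)) = Mul(2, c, Pow(Add(c, Pow(c, -1)), -1)))
Add(Function('T')(Function('A')(13)), Function('s')(-152)) = Add(Mul(2, Pow(Mul(13, Add(6, 13)), 2), Pow(Add(1, Pow(Mul(13, Add(6, 13)), 2)), -1)), -152) = Add(Mul(2, Pow(Mul(13, 19), 2), Pow(Add(1, Pow(Mul(13, 19), 2)), -1)), -152) = Add(Mul(2, Pow(247, 2), Pow(Add(1, Pow(247, 2)), -1)), -152) = Add(Mul(2, 61009, Pow(Add(1, 61009), -1)), -152) = Add(Mul(2, 61009, Pow(61010, -1)), -152) = Add(Mul(2, 61009, Rational(1, 61010)), -152) = Add(Rational(61009, 30505), -152) = Rational(-4575751, 30505)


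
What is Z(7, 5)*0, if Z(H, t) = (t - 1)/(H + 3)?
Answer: 0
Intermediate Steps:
Z(H, t) = (-1 + t)/(3 + H)
Z(7, 5)*0 = ((-1 + 5)/(3 + 7))*0 = (4/10)*0 = ((⅒)*4)*0 = (⅖)*0 = 0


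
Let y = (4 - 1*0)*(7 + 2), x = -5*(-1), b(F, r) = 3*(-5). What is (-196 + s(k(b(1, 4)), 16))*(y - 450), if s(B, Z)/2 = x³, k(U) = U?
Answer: -22356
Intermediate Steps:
b(F, r) = -15
x = 5
s(B, Z) = 250 (s(B, Z) = 2*5³ = 2*125 = 250)
y = 36 (y = (4 + 0)*9 = 4*9 = 36)
(-196 + s(k(b(1, 4)), 16))*(y - 450) = (-196 + 250)*(36 - 450) = 54*(-414) = -22356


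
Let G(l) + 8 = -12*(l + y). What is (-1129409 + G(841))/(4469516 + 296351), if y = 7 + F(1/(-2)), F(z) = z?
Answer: -1139587/4765867 ≈ -0.23911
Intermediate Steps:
y = 13/2 (y = 7 + 1/(-2) = 7 - 1/2 = 13/2 ≈ 6.5000)
G(l) = -86 - 12*l (G(l) = -8 - 12*(l + 13/2) = -8 - 12*(13/2 + l) = -8 + (-78 - 12*l) = -86 - 12*l)
(-1129409 + G(841))/(4469516 + 296351) = (-1129409 + (-86 - 12*841))/(4469516 + 296351) = (-1129409 + (-86 - 10092))/4765867 = (-1129409 - 10178)*(1/4765867) = -1139587*1/4765867 = -1139587/4765867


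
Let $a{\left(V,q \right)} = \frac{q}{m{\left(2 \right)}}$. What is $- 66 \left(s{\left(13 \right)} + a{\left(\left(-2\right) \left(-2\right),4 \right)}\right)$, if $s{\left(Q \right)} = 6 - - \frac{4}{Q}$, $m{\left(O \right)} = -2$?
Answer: $- \frac{3696}{13} \approx -284.31$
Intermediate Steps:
$a{\left(V,q \right)} = - \frac{q}{2}$ ($a{\left(V,q \right)} = \frac{q}{-2} = q \left(- \frac{1}{2}\right) = - \frac{q}{2}$)
$s{\left(Q \right)} = 6 + \frac{4}{Q}$
$- 66 \left(s{\left(13 \right)} + a{\left(\left(-2\right) \left(-2\right),4 \right)}\right) = - 66 \left(\left(6 + \frac{4}{13}\right) - 2\right) = - 66 \left(\frac{82}{13} - 2\right) = \left(-66\right) \frac{56}{13} = - \frac{3696}{13}$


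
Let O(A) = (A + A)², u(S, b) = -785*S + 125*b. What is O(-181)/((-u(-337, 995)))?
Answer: -32761/97230 ≈ -0.33694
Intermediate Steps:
O(A) = 4*A² (O(A) = (2*A)² = 4*A²)
O(-181)/((-u(-337, 995))) = (4*(-181)²)/((-(-785*(-337) + 125*995))) = (4*32761)/((-(264545 + 124375))) = 131044/((-1*388920)) = 131044/(-388920) = 131044*(-1/388920) = -32761/97230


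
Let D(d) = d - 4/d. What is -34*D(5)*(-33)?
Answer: 23562/5 ≈ 4712.4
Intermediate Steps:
-34*D(5)*(-33) = -34*(5 - 4/5)*(-33) = -34*(5 - 4*⅕)*(-33) = -34*(5 - ⅘)*(-33) = -34*21/5*(-33) = -714/5*(-33) = 23562/5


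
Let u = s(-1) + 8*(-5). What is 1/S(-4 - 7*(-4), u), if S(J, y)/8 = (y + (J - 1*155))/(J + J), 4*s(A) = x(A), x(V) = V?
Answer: -24/685 ≈ -0.035037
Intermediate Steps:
s(A) = A/4
u = -161/4 (u = (1/4)*(-1) + 8*(-5) = -1/4 - 40 = -161/4 ≈ -40.250)
S(J, y) = 4*(-155 + J + y)/J (S(J, y) = 8*((y + (J - 1*155))/(J + J)) = 8*((y + (J - 155))/((2*J))) = 8*((y + (-155 + J))*(1/(2*J))) = 8*((-155 + J + y)*(1/(2*J))) = 8*((-155 + J + y)/(2*J)) = 4*(-155 + J + y)/J)
1/S(-4 - 7*(-4), u) = 1/(4*(-155 + (-4 - 7*(-4)) - 161/4)/(-4 - 7*(-4))) = 1/(4*(-155 + (-4 + 28) - 161/4)/(-4 + 28)) = 1/(4*(-155 + 24 - 161/4)/24) = 1/(4*(1/24)*(-685/4)) = 1/(-685/24) = -24/685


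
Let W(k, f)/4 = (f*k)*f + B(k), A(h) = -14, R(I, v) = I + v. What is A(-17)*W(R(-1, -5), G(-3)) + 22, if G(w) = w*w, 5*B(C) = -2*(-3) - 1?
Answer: 27182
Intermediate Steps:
B(C) = 1 (B(C) = (-2*(-3) - 1)/5 = (6 - 1)/5 = (⅕)*5 = 1)
G(w) = w²
W(k, f) = 4 + 4*k*f² (W(k, f) = 4*((f*k)*f + 1) = 4*(k*f² + 1) = 4*(1 + k*f²) = 4 + 4*k*f²)
A(-17)*W(R(-1, -5), G(-3)) + 22 = -14*(4 + 4*(-1 - 5)*((-3)²)²) + 22 = -14*(4 + 4*(-6)*9²) + 22 = -14*(4 + 4*(-6)*81) + 22 = -14*(4 - 1944) + 22 = -14*(-1940) + 22 = 27160 + 22 = 27182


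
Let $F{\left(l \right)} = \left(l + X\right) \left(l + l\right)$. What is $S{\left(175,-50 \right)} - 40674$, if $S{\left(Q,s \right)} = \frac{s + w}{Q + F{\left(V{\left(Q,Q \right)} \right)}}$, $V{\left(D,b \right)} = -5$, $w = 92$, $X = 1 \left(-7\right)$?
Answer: $- \frac{11998788}{295} \approx -40674.0$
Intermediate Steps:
$X = -7$
$F{\left(l \right)} = 2 l \left(-7 + l\right)$ ($F{\left(l \right)} = \left(l - 7\right) \left(l + l\right) = \left(-7 + l\right) 2 l = 2 l \left(-7 + l\right)$)
$S{\left(Q,s \right)} = \frac{92 + s}{120 + Q}$ ($S{\left(Q,s \right)} = \frac{s + 92}{Q + 2 \left(-5\right) \left(-7 - 5\right)} = \frac{92 + s}{Q + 2 \left(-5\right) \left(-12\right)} = \frac{92 + s}{Q + 120} = \frac{92 + s}{120 + Q}$)
$S{\left(175,-50 \right)} - 40674 = \frac{92 - 50}{120 + 175} - 40674 = \frac{1}{295} \cdot 42 - 40674 = \frac{42}{295} - 40674 = - \frac{11998788}{295}$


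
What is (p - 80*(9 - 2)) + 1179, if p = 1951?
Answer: 2570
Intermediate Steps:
(p - 80*(9 - 2)) + 1179 = (1951 - 80*(9 - 2)) + 1179 = (1951 - 80*7) + 1179 = (1951 - 560) + 1179 = 1391 + 1179 = 2570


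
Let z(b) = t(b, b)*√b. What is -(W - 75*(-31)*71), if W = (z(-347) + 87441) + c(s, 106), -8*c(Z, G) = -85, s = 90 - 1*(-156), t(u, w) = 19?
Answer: -2020213/8 - 19*I*√347 ≈ -2.5253e+5 - 353.93*I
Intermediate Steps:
s = 246 (s = 90 + 156 = 246)
c(Z, G) = 85/8 (c(Z, G) = -⅛*(-85) = 85/8)
z(b) = 19*√b
W = 699613/8 + 19*I*√347 (W = (19*√(-347) + 87441) + 85/8 = (19*(I*√347) + 87441) + 85/8 = (19*I*√347 + 87441) + 85/8 = (87441 + 19*I*√347) + 85/8 = 699613/8 + 19*I*√347 ≈ 87452.0 + 353.93*I)
-(W - 75*(-31)*71) = -((699613/8 + 19*I*√347) - 75*(-31)*71) = -((699613/8 + 19*I*√347) - (-2325)*71) = -((699613/8 + 19*I*√347) - 1*(-165075)) = -((699613/8 + 19*I*√347) + 165075) = -(2020213/8 + 19*I*√347) = -2020213/8 - 19*I*√347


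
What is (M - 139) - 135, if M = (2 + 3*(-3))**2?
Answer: -225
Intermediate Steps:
M = 49 (M = (2 - 9)**2 = (-7)**2 = 49)
(M - 139) - 135 = (49 - 139) - 135 = -90 - 135 = -225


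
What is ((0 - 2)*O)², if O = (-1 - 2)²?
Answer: 324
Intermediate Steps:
O = 9 (O = (-3)² = 9)
((0 - 2)*O)² = ((0 - 2)*9)² = (-2*9)² = (-18)² = 324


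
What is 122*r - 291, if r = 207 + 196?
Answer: 48875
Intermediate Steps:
r = 403
122*r - 291 = 122*403 - 291 = 49166 - 291 = 48875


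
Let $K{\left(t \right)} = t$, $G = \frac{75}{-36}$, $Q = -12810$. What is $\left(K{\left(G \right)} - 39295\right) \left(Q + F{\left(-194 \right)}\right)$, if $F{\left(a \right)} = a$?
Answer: $\frac{1533057815}{3} \approx 5.1102 \cdot 10^{8}$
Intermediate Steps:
$G = - \frac{25}{12}$ ($G = 75 \left(- \frac{1}{36}\right) = - \frac{25}{12} \approx -2.0833$)
$\left(K{\left(G \right)} - 39295\right) \left(Q + F{\left(-194 \right)}\right) = \left(- \frac{25}{12} - 39295\right) \left(-12810 - 194\right) = \left(- \frac{25}{12} - 39295\right) \left(-13004\right) = \left(- \frac{471565}{12}\right) \left(-13004\right) = \frac{1533057815}{3}$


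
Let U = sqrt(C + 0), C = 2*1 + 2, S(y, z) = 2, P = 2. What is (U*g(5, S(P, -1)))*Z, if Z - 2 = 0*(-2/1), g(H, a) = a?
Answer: 8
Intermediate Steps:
C = 4 (C = 2 + 2 = 4)
U = 2 (U = sqrt(4 + 0) = sqrt(4) = 2)
Z = 2 (Z = 2 + 0*(-2/1) = 2 + 0*(-2*1) = 2 + 0*(-2) = 2 + 0 = 2)
(U*g(5, S(P, -1)))*Z = (2*2)*2 = 4*2 = 8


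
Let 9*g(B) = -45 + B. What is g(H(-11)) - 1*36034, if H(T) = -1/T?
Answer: -3567860/99 ≈ -36039.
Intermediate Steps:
g(B) = -5 + B/9 (g(B) = (-45 + B)/9 = -5 + B/9)
g(H(-11)) - 1*36034 = (-5 + (-1/(-11))/9) - 1*36034 = (-5 + (-1*(-1/11))/9) - 36034 = (-5 + (⅑)*(1/11)) - 36034 = (-5 + 1/99) - 36034 = -494/99 - 36034 = -3567860/99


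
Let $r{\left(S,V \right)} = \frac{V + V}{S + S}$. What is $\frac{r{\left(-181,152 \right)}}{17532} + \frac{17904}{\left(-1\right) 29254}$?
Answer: $- \frac{7102383322}{11603935521} \approx -0.61207$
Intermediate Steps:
$r{\left(S,V \right)} = \frac{V}{S}$ ($r{\left(S,V \right)} = \frac{2 V}{2 S} = 2 V \frac{1}{2 S} = \frac{V}{S}$)
$\frac{r{\left(-181,152 \right)}}{17532} + \frac{17904}{\left(-1\right) 29254} = \frac{152 \frac{1}{-181}}{17532} + \frac{17904}{\left(-1\right) 29254} = 152 \left(- \frac{1}{181}\right) \frac{1}{17532} + \frac{17904}{-29254} = \left(- \frac{152}{181}\right) \frac{1}{17532} + 17904 \left(- \frac{1}{29254}\right) = - \frac{38}{793323} - \frac{8952}{14627} = - \frac{7102383322}{11603935521}$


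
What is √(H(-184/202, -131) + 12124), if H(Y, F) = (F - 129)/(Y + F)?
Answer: 2*√538097024694/13323 ≈ 110.12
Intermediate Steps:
H(Y, F) = (-129 + F)/(F + Y)
√(H(-184/202, -131) + 12124) = √((-129 - 131)/(-131 - 184/202) + 12124) = √(-260/(-131 - 184*1/202) + 12124) = √(-260/(-131 - 92/101) + 12124) = √(-260/(-13323/101) + 12124) = √(-101/13323*(-260) + 12124) = √(26260/13323 + 12124) = √(161554312/13323) = 2*√538097024694/13323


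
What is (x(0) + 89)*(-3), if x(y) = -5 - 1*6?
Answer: -234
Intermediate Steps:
x(y) = -11 (x(y) = -5 - 6 = -11)
(x(0) + 89)*(-3) = (-11 + 89)*(-3) = 78*(-3) = -234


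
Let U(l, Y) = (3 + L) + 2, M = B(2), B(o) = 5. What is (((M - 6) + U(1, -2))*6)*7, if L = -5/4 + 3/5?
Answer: 1407/10 ≈ 140.70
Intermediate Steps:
M = 5
L = -13/20 (L = -5*1/4 + 3*(1/5) = -5/4 + 3/5 = -13/20 ≈ -0.65000)
U(l, Y) = 87/20 (U(l, Y) = (3 - 13/20) + 2 = 47/20 + 2 = 87/20)
(((M - 6) + U(1, -2))*6)*7 = (((5 - 6) + 87/20)*6)*7 = ((-1 + 87/20)*6)*7 = ((67/20)*6)*7 = (201/10)*7 = 1407/10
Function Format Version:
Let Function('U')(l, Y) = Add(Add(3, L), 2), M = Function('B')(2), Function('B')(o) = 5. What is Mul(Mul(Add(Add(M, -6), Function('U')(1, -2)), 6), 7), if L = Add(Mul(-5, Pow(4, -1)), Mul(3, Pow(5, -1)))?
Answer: Rational(1407, 10) ≈ 140.70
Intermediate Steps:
M = 5
L = Rational(-13, 20) (L = Add(Mul(-5, Rational(1, 4)), Mul(3, Rational(1, 5))) = Add(Rational(-5, 4), Rational(3, 5)) = Rational(-13, 20) ≈ -0.65000)
Function('U')(l, Y) = Rational(87, 20) (Function('U')(l, Y) = Add(Add(3, Rational(-13, 20)), 2) = Add(Rational(47, 20), 2) = Rational(87, 20))
Mul(Mul(Add(Add(M, -6), Function('U')(1, -2)), 6), 7) = Mul(Mul(Add(Add(5, -6), Rational(87, 20)), 6), 7) = Mul(Mul(Add(-1, Rational(87, 20)), 6), 7) = Mul(Mul(Rational(67, 20), 6), 7) = Mul(Rational(201, 10), 7) = Rational(1407, 10)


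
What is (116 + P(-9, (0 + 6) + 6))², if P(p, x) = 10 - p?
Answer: 18225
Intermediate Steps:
(116 + P(-9, (0 + 6) + 6))² = (116 + (10 - 1*(-9)))² = (116 + (10 + 9))² = (116 + 19)² = 135² = 18225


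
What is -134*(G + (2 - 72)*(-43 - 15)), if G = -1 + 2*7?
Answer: -545782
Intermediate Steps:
G = 13 (G = -1 + 14 = 13)
-134*(G + (2 - 72)*(-43 - 15)) = -134*(13 + (2 - 72)*(-43 - 15)) = -134*(13 - 70*(-58)) = -134*(13 + 4060) = -134*4073 = -545782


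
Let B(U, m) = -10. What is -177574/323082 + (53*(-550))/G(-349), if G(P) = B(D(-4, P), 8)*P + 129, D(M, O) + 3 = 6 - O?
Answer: -457294573/53146989 ≈ -8.6043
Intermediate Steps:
D(M, O) = 3 - O (D(M, O) = -3 + (6 - O) = 3 - O)
G(P) = 129 - 10*P (G(P) = -10*P + 129 = 129 - 10*P)
-177574/323082 + (53*(-550))/G(-349) = -177574/323082 + (53*(-550))/(129 - 10*(-349)) = -177574*1/323082 - 29150/(129 + 3490) = -88787/161541 - 29150/3619 = -88787/161541 - 29150*1/3619 = -88787/161541 - 2650/329 = -457294573/53146989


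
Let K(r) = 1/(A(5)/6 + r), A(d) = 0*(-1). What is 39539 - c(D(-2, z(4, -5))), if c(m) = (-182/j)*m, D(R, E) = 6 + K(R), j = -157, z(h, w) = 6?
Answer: 6206622/157 ≈ 39533.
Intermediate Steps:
A(d) = 0
K(r) = 1/r (K(r) = 1/(0/6 + r) = 1/(0*(1/6) + r) = 1/(0 + r) = 1/r)
D(R, E) = 6 + 1/R
c(m) = 182*m/157 (c(m) = (-182/(-157))*m = (-182*(-1/157))*m = 182*m/157)
39539 - c(D(-2, z(4, -5))) = 39539 - 182*(6 + 1/(-2))/157 = 39539 - 182*(6 - 1/2)/157 = 39539 - 182*11/(157*2) = 39539 - 1*1001/157 = 39539 - 1001/157 = 6206622/157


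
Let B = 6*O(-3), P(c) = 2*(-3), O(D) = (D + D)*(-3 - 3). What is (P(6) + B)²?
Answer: 44100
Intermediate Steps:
O(D) = -12*D (O(D) = (2*D)*(-6) = -12*D)
P(c) = -6
B = 216 (B = 6*(-12*(-3)) = 6*36 = 216)
(P(6) + B)² = (-6 + 216)² = 210² = 44100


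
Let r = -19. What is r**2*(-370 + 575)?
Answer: 74005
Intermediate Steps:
r**2*(-370 + 575) = (-19)**2*(-370 + 575) = 361*205 = 74005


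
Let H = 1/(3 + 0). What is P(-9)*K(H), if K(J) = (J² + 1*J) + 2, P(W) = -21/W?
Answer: 154/27 ≈ 5.7037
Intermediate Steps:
H = ⅓ (H = 1/3 = ⅓ ≈ 0.33333)
K(J) = 2 + J + J² (K(J) = (J² + J) + 2 = (J + J²) + 2 = 2 + J + J²)
P(-9)*K(H) = (-21/(-9))*(2 + ⅓ + (⅓)²) = (-21*(-⅑))*(2 + ⅓ + ⅑) = (7/3)*(22/9) = 154/27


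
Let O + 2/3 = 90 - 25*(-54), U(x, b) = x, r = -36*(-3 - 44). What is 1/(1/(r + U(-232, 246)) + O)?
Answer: 4380/6304283 ≈ 0.00069477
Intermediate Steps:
r = 1692 (r = -36*(-47) = 1692)
O = 4318/3 (O = -⅔ + (90 - 25*(-54)) = -⅔ + (90 + 1350) = -⅔ + 1440 = 4318/3 ≈ 1439.3)
1/(1/(r + U(-232, 246)) + O) = 1/(1/(1692 - 232) + 4318/3) = 1/(1/1460 + 4318/3) = 1/(6304283/4380) = 4380/6304283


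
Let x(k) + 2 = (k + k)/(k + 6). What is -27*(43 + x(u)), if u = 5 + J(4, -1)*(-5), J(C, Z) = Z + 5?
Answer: -1197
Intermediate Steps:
J(C, Z) = 5 + Z
u = -15 (u = 5 + (5 - 1)*(-5) = 5 + 4*(-5) = 5 - 20 = -15)
x(k) = -2 + 2*k/(6 + k) (x(k) = -2 + (k + k)/(k + 6) = -2 + (2*k)/(6 + k) = -2 + 2*k/(6 + k))
-27*(43 + x(u)) = -27*(43 - 12/(6 - 15)) = -27*(43 - 12/(-9)) = -27*(43 - 12*(-1/9)) = -27*(43 + 4/3) = -27*133/3 = -1197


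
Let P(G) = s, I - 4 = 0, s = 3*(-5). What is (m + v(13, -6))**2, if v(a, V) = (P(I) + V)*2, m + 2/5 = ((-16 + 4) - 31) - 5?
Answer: 204304/25 ≈ 8172.2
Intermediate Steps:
s = -15
I = 4 (I = 4 + 0 = 4)
P(G) = -15
m = -242/5 (m = -2/5 + (((-16 + 4) - 31) - 5) = -2/5 + ((-12 - 31) - 5) = -2/5 + (-43 - 5) = -2/5 - 48 = -242/5 ≈ -48.400)
v(a, V) = -30 + 2*V (v(a, V) = (-15 + V)*2 = -30 + 2*V)
(m + v(13, -6))**2 = (-242/5 + (-30 + 2*(-6)))**2 = (-242/5 + (-30 - 12))**2 = (-242/5 - 42)**2 = (-452/5)**2 = 204304/25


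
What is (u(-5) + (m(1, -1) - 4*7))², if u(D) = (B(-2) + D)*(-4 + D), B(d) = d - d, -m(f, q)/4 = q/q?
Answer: 169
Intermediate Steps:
m(f, q) = -4 (m(f, q) = -4*q/q = -4*1 = -4)
B(d) = 0
u(D) = D*(-4 + D) (u(D) = (0 + D)*(-4 + D) = D*(-4 + D))
(u(-5) + (m(1, -1) - 4*7))² = (-5*(-4 - 5) + (-4 - 4*7))² = (-5*(-9) + (-4 - 28))² = (45 - 32)² = 13² = 169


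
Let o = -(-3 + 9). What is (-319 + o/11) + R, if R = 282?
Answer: -413/11 ≈ -37.545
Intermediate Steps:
o = -6 (o = -1*6 = -6)
(-319 + o/11) + R = (-319 - 6/11) + 282 = -3515/11 + 282 = -413/11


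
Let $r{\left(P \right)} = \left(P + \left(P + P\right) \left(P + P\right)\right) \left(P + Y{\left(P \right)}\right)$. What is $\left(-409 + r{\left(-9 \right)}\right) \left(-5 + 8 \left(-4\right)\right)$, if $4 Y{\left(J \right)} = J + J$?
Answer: $\frac{344951}{2} \approx 1.7248 \cdot 10^{5}$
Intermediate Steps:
$Y{\left(J \right)} = \frac{J}{2}$ ($Y{\left(J \right)} = \frac{J + J}{4} = \frac{2 J}{4} = \frac{J}{2}$)
$r{\left(P \right)} = \frac{3 P \left(P + 4 P^{2}\right)}{2}$ ($r{\left(P \right)} = \left(P + \left(P + P\right) \left(P + P\right)\right) \left(P + \frac{P}{2}\right) = \left(P + 2 P 2 P\right) \frac{3 P}{2} = \left(P + 4 P^{2}\right) \frac{3 P}{2} = \frac{3 P \left(P + 4 P^{2}\right)}{2}$)
$\left(-409 + r{\left(-9 \right)}\right) \left(-5 + 8 \left(-4\right)\right) = \left(-409 + \left(-9\right)^{2} \left(\frac{3}{2} + 6 \left(-9\right)\right)\right) \left(-5 + 8 \left(-4\right)\right) = \left(-409 + 81 \left(\frac{3}{2} - 54\right)\right) \left(-5 - 32\right) = \left(-409 + 81 \left(- \frac{105}{2}\right)\right) \left(-37\right) = \left(-409 - \frac{8505}{2}\right) \left(-37\right) = \left(- \frac{9323}{2}\right) \left(-37\right) = \frac{344951}{2}$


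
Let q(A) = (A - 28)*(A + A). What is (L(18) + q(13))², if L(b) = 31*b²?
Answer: 93199716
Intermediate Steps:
q(A) = 2*A*(-28 + A) (q(A) = (-28 + A)*(2*A) = 2*A*(-28 + A))
(L(18) + q(13))² = (31*18² + 2*13*(-28 + 13))² = (31*324 + 2*13*(-15))² = (10044 - 390)² = 9654² = 93199716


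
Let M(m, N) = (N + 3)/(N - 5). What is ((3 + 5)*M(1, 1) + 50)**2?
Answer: 1764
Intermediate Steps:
M(m, N) = (3 + N)/(-5 + N)
((3 + 5)*M(1, 1) + 50)**2 = ((3 + 5)*((3 + 1)/(-5 + 1)) + 50)**2 = (8*(4/(-4)) + 50)**2 = (8*(-1/4*4) + 50)**2 = (8*(-1) + 50)**2 = (-8 + 50)**2 = 42**2 = 1764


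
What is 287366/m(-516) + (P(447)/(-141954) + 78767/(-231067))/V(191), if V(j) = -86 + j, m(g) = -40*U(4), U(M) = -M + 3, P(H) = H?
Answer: 5498415297934567/765353981420 ≈ 7184.1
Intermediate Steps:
U(M) = 3 - M
m(g) = 40 (m(g) = -40*(3 - 1*4) = -40*(3 - 4) = -40*(-1) = 40)
287366/m(-516) + (P(447)/(-141954) + 78767/(-231067))/V(191) = 287366/40 + (447/(-141954) + 78767/(-231067))/(-86 + 191) = 287366*(1/40) + (447*(-1/141954) + 78767*(-1/231067))/105 = 143683/20 + (-149/47318 - 78767/231067)*(1/105) = 143683/20 - 3761525889/10933628306*1/105 = 143683/20 - 1253841963/382676990710 = 5498415297934567/765353981420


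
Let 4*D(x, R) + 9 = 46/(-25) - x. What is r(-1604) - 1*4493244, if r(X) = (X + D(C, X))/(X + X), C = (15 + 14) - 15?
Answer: -1441432514179/320800 ≈ -4.4932e+6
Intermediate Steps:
C = 14 (C = 29 - 15 = 14)
D(x, R) = -271/100 - x/4 (D(x, R) = -9/4 + (46/(-25) - x)/4 = -9/4 + (46*(-1/25) - x)/4 = -9/4 + (-46/25 - x)/4 = -9/4 + (-23/50 - x/4) = -271/100 - x/4)
r(X) = (-621/100 + X)/(2*X) (r(X) = (X + (-271/100 - 1/4*14))/(X + X) = (X + (-271/100 - 7/2))/((2*X)) = (X - 621/100)*(1/(2*X)) = (-621/100 + X)*(1/(2*X)) = (-621/100 + X)/(2*X))
r(-1604) - 1*4493244 = (1/200)*(-621 + 100*(-1604))/(-1604) - 1*4493244 = (1/200)*(-1/1604)*(-621 - 160400) - 4493244 = (1/200)*(-1/1604)*(-161021) - 4493244 = 161021/320800 - 4493244 = -1441432514179/320800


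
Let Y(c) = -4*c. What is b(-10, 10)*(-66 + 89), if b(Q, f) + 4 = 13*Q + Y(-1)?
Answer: -2990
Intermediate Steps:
b(Q, f) = 13*Q (b(Q, f) = -4 + (13*Q - 4*(-1)) = -4 + (13*Q + 4) = -4 + (4 + 13*Q) = 13*Q)
b(-10, 10)*(-66 + 89) = (13*(-10))*(-66 + 89) = -130*23 = -2990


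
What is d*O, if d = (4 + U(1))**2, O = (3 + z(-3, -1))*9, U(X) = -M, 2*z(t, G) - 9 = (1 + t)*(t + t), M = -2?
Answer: 4374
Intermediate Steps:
z(t, G) = 9/2 + t*(1 + t) (z(t, G) = 9/2 + ((1 + t)*(t + t))/2 = 9/2 + ((1 + t)*(2*t))/2 = 9/2 + (2*t*(1 + t))/2 = 9/2 + t*(1 + t))
U(X) = 2 (U(X) = -1*(-2) = 2)
O = 243/2 (O = (3 + (9/2 - 3 + (-3)**2))*9 = (3 + (9/2 - 3 + 9))*9 = (3 + 21/2)*9 = (27/2)*9 = 243/2 ≈ 121.50)
d = 36 (d = (4 + 2)**2 = 6**2 = 36)
d*O = 36*(243/2) = 4374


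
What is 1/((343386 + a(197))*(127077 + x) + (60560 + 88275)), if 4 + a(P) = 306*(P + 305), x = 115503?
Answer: 1/120560953355 ≈ 8.2946e-12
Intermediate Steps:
a(P) = 93326 + 306*P (a(P) = -4 + 306*(P + 305) = -4 + 306*(305 + P) = -4 + (93330 + 306*P) = 93326 + 306*P)
1/((343386 + a(197))*(127077 + x) + (60560 + 88275)) = 1/((343386 + (93326 + 306*197))*(127077 + 115503) + (60560 + 88275)) = 1/((343386 + (93326 + 60282))*242580 + 148835) = 1/((343386 + 153608)*242580 + 148835) = 1/(496994*242580 + 148835) = 1/(120560804520 + 148835) = 1/120560953355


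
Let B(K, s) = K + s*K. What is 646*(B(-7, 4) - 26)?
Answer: -39406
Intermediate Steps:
B(K, s) = K + K*s
646*(B(-7, 4) - 26) = 646*(-7*(1 + 4) - 26) = 646*(-7*5 - 26) = 646*(-35 - 26) = 646*(-61) = -39406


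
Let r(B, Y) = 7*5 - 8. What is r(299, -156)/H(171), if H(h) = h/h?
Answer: 27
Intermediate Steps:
r(B, Y) = 27 (r(B, Y) = 35 - 8 = 27)
H(h) = 1
r(299, -156)/H(171) = 27/1 = 27*1 = 27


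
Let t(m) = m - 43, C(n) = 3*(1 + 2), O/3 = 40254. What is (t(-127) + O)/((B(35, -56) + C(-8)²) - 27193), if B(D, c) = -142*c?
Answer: -15074/2395 ≈ -6.2939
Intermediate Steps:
O = 120762 (O = 3*40254 = 120762)
C(n) = 9 (C(n) = 3*3 = 9)
t(m) = -43 + m
(t(-127) + O)/((B(35, -56) + C(-8)²) - 27193) = ((-43 - 127) + 120762)/((-142*(-56) + 9²) - 27193) = (-170 + 120762)/((7952 + 81) - 27193) = 120592/(8033 - 27193) = 120592/(-19160) = 120592*(-1/19160) = -15074/2395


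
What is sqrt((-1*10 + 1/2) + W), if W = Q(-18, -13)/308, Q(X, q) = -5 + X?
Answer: I*sqrt(227073)/154 ≈ 3.0943*I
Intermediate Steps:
W = -23/308 (W = (-5 - 18)/308 = -23*1/308 = -23/308 ≈ -0.074675)
sqrt((-1*10 + 1/2) + W) = sqrt((-1*10 + 1/2) - 23/308) = sqrt((-10 + 1/2) - 23/308) = sqrt(-19/2 - 23/308) = sqrt(-2949/308) = I*sqrt(227073)/154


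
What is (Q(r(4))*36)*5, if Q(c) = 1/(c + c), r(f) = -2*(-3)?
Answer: 15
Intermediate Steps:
r(f) = 6
Q(c) = 1/(2*c)
(Q(r(4))*36)*5 = (((1/2)/6)*36)*5 = (((1/2)*(1/6))*36)*5 = ((1/12)*36)*5 = 3*5 = 15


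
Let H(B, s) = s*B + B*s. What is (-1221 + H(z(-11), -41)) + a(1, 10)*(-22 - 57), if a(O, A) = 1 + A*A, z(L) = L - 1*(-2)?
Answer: -8462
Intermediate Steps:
z(L) = 2 + L (z(L) = L + 2 = 2 + L)
a(O, A) = 1 + A²
H(B, s) = 2*B*s (H(B, s) = B*s + B*s = 2*B*s)
(-1221 + H(z(-11), -41)) + a(1, 10)*(-22 - 57) = (-1221 + 2*(2 - 11)*(-41)) + (1 + 10²)*(-22 - 57) = (-1221 + 2*(-9)*(-41)) + (1 + 100)*(-79) = (-1221 + 738) + 101*(-79) = -483 - 7979 = -8462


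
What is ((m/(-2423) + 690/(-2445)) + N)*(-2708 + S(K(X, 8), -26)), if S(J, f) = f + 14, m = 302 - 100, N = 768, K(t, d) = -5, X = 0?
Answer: -824639938560/394949 ≈ -2.0880e+6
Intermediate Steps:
m = 202
S(J, f) = 14 + f
((m/(-2423) + 690/(-2445)) + N)*(-2708 + S(K(X, 8), -26)) = ((202/(-2423) + 690/(-2445)) + 768)*(-2708 + (14 - 26)) = ((202*(-1/2423) + 690*(-1/2445)) + 768)*(-2708 - 12) = ((-202/2423 - 46/163) + 768)*(-2720) = (-144384/394949 + 768)*(-2720) = (303176448/394949)*(-2720) = -824639938560/394949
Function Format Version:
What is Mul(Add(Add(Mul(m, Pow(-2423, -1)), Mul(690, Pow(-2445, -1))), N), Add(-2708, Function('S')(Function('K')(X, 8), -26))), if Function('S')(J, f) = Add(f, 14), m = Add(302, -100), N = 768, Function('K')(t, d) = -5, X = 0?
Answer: Rational(-824639938560, 394949) ≈ -2.0880e+6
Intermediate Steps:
m = 202
Function('S')(J, f) = Add(14, f)
Mul(Add(Add(Mul(m, Pow(-2423, -1)), Mul(690, Pow(-2445, -1))), N), Add(-2708, Function('S')(Function('K')(X, 8), -26))) = Mul(Add(Add(Mul(202, Pow(-2423, -1)), Mul(690, Pow(-2445, -1))), 768), Add(-2708, Add(14, -26))) = Mul(Add(Add(Mul(202, Rational(-1, 2423)), Mul(690, Rational(-1, 2445))), 768), Add(-2708, -12)) = Mul(Add(Add(Rational(-202, 2423), Rational(-46, 163)), 768), -2720) = Mul(Add(Rational(-144384, 394949), 768), -2720) = Mul(Rational(303176448, 394949), -2720) = Rational(-824639938560, 394949)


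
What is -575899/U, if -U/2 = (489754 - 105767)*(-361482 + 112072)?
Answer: -575899/191540395340 ≈ -3.0067e-6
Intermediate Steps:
U = 191540395340 (U = -2*(489754 - 105767)*(-361482 + 112072) = -767974*(-249410) = -2*(-95770197670) = 191540395340)
-575899/U = -575899/191540395340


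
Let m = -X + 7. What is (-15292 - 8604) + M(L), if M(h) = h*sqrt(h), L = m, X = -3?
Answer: -23896 + 10*sqrt(10) ≈ -23864.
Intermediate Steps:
m = 10 (m = -1*(-3) + 7 = 3 + 7 = 10)
L = 10
M(h) = h**(3/2)
(-15292 - 8604) + M(L) = (-15292 - 8604) + 10**(3/2) = -23896 + 10*sqrt(10)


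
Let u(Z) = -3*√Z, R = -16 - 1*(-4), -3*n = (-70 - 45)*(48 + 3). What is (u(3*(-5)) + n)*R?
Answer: -23460 + 36*I*√15 ≈ -23460.0 + 139.43*I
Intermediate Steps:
n = 1955 (n = -(-70 - 45)*(48 + 3)/3 = -(-115)*51/3 = -⅓*(-5865) = 1955)
R = -12 (R = -16 + 4 = -12)
(u(3*(-5)) + n)*R = (-3*I*√15 + 1955)*(-12) = (1955 - 3*I*√15)*(-12) = -23460 + 36*I*√15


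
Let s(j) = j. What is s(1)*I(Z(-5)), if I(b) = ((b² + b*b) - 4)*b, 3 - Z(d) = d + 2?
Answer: 408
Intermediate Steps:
Z(d) = 1 - d (Z(d) = 3 - (d + 2) = 3 - (2 + d) = 3 + (-2 - d) = 1 - d)
I(b) = b*(-4 + 2*b²) (I(b) = ((b² + b²) - 4)*b = (2*b² - 4)*b = (-4 + 2*b²)*b = b*(-4 + 2*b²))
s(1)*I(Z(-5)) = 1*(2*(1 - 1*(-5))*(-2 + (1 - 1*(-5))²)) = 1*(2*(1 + 5)*(-2 + (1 + 5)²)) = 1*(2*6*(-2 + 6²)) = 1*(2*6*(-2 + 36)) = 1*(2*6*34) = 1*408 = 408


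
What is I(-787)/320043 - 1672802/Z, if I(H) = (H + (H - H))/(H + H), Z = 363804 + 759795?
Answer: -118970668597/79911109946 ≈ -1.4888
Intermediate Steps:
Z = 1123599
I(H) = ½ (I(H) = (H + 0)/((2*H)) = H*(1/(2*H)) = ½)
I(-787)/320043 - 1672802/Z = (½)/320043 - 1672802/1123599 = (½)*(1/320043) - 1672802*1/1123599 = 1/640086 - 1672802/1123599 = -118970668597/79911109946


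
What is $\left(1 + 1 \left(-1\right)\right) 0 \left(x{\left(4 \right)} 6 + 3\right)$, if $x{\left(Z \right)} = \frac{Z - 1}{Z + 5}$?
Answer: $0$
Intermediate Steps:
$x{\left(Z \right)} = \frac{-1 + Z}{5 + Z}$
$\left(1 + 1 \left(-1\right)\right) 0 \left(x{\left(4 \right)} 6 + 3\right) = \left(1 + 1 \left(-1\right)\right) 0 \left(\frac{-1 + 4}{5 + 4} \cdot 6 + 3\right) = \left(1 - 1\right) 0 \left(\frac{1}{9} \cdot 3 \cdot 6 + 3\right) = 0 \cdot 0 \left(\frac{1}{9} \cdot 3 \cdot 6 + 3\right) = 0 \left(\frac{1}{3} \cdot 6 + 3\right) = 0 \left(2 + 3\right) = 0 \cdot 5 = 0$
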